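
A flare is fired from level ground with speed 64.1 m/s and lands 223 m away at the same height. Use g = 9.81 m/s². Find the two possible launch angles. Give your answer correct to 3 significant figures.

16.1° and 73.9°

Level-ground range: R = v₀² sin(2θ)/g ⇒ sin 2θ = R g / v₀² = 223×9.81/64.1² = 0.5324.
2θ = arcsin(0.5324) = 32.17° or 180° − 32.17° = 147.83°.
So θ = 16.1° or θ = 73.9°.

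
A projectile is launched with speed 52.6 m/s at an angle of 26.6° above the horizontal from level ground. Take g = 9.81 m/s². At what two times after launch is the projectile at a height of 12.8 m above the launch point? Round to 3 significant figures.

0.625 s and 4.18 s

v_y0 = 52.6 sin 26.6° = 23.55 m/s.
Set y = v_y0 t − ½ g t² = 12.8: 4.905 t² − 23.55 t + 12.8 = 0.
t = [23.55 ± √(554.6 − 251.1)] / 9.81 = (23.55 ± 17.42) / 9.81, giving t = 0.625 s or t = 4.18 s.
So the projectile is at 12.8 m at t = 0.625 s (rising) and t = 4.18 s (falling).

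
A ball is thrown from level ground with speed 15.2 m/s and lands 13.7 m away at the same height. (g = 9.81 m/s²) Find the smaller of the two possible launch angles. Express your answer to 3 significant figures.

Level-ground range: R = v₀² sin(2θ)/g ⇒ sin 2θ = R g / v₀² = 13.7×9.81/15.2² = 0.5817.
2θ = arcsin(0.5817) = 35.57° or 180° − 35.57° = 144.43°.
So θ = 17.8° or θ = 72.2°.

17.8°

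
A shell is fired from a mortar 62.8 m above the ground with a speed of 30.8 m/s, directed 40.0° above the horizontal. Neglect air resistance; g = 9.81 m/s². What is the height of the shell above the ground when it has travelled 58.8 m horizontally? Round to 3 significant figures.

v_x = 30.8 cos 40.0° = 23.59 m/s, v_y0 = 30.8 sin 40.0° = 19.80 m/s.
Time to reach x = 58.8 m: t = x / v_x = 58.8 / 23.59 = 2.493 s.
y = 62.8 + v_y0 t − ½ g t² = 62.8 + 19.80×2.493 − 4.905×2.493² = 81.7 m.

81.7 m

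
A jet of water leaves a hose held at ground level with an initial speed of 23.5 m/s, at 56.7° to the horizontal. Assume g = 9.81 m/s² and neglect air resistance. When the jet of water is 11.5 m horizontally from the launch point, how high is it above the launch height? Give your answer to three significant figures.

13.6 m

v_x = 23.5 cos 56.7° = 12.90 m/s, v_y0 = 23.5 sin 56.7° = 19.64 m/s.
Time to reach x = 11.5 m: t = x / v_x = 11.5 / 12.90 = 0.8915 s.
y = v_y0 t − ½ g t² = 19.64×0.8915 − 4.905×0.8915² = 13.6 m.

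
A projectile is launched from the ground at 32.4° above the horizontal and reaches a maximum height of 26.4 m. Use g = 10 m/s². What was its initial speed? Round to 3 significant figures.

42.9 m/s

At maximum height v_y = 0, so (v₀ sin θ)² = 2 g H.
v₀ sin 32.4° = √(2 × 10 × 26.4) = 22.98 m/s.
v₀ = 22.98 / sin 32.4° = 22.98 / 0.5358 = 42.9 m/s.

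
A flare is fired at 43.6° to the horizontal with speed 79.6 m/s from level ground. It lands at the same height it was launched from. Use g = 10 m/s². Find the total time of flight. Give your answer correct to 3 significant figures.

Vertical component: v_y = 79.6 sin 43.6° = 54.89 m/s.
For a projectile landing at launch height, time of flight is t = 2 v_y / g = 2 × 54.89 / 10 = 11.0 s.

11.0 s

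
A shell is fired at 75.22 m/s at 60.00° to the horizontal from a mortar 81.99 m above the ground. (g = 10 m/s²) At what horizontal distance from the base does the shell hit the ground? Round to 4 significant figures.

Components: v_x = 75.22 cos 60.00° = 37.610 m/s, v_y = 75.22 sin 60.00° = 65.142 m/s.
Vertical: 0 = 81.99 + 65.142 t − ½(10) t² ⇒ 5.000 t² − 65.142 t − 81.99 = 0.
t = [65.142 + √(4243.5 + 1639.8)] / 10.00 = 14.184 s.
Horizontal: R = v_x · t = 37.610 × 14.184 = 533.5 m.

533.5 m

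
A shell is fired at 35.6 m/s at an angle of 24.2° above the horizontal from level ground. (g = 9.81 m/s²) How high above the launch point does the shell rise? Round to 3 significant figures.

10.9 m

Vertical component of launch velocity: v_y = 35.6 sin 24.2° = 14.59 m/s.
At the highest point the vertical velocity is zero, so v_y² = 2 g h_max.
h_max = (14.59)² / (2 × 9.81) = 212.9 / 19.62 = 10.9 m.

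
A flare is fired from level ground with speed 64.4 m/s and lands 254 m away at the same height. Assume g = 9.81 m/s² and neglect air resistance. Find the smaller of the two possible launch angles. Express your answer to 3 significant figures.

Level-ground range: R = v₀² sin(2θ)/g ⇒ sin 2θ = R g / v₀² = 254×9.81/64.4² = 0.6008.
2θ = arcsin(0.6008) = 36.93° or 180° − 36.93° = 143.07°.
So θ = 18.5° or θ = 71.5°.

18.5°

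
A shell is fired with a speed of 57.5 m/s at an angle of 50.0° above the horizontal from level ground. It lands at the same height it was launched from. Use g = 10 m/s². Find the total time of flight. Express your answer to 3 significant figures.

Vertical component: v_y = 57.5 sin 50.0° = 44.05 m/s.
For a projectile landing at launch height, time of flight is t = 2 v_y / g = 2 × 44.05 / 10 = 8.81 s.

8.81 s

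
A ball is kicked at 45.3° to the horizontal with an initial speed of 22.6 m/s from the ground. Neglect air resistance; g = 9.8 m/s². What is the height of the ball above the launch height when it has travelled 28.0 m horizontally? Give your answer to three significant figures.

13.1 m

v_x = 22.6 cos 45.3° = 15.90 m/s, v_y0 = 22.6 sin 45.3° = 16.06 m/s.
Time to reach x = 28.0 m: t = x / v_x = 28.0 / 15.90 = 1.761 s.
y = v_y0 t − ½ g t² = 16.06×1.761 − 4.900×1.761² = 13.1 m.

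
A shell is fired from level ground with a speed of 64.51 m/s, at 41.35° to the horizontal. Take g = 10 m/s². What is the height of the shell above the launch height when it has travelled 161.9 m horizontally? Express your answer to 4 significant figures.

v_x = 64.51 cos 41.35° = 48.427 m/s, v_y0 = 64.51 sin 41.35° = 42.619 m/s.
Time to reach x = 161.9 m: t = x / v_x = 161.9 / 48.427 = 3.3432 s.
y = v_y0 t − ½ g t² = 42.619×3.3432 − 5.000×3.3432² = 86.60 m.

86.60 m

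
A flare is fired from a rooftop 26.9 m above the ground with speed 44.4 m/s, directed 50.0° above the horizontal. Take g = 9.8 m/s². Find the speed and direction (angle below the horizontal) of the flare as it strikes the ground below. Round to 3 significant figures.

v_x = 44.4 cos 50.0° = 28.54 m/s (constant).
|v_y| at impact = √((34.01)² + 2×9.8×26.9) = 41.04 m/s.
Speed = √(28.54² + 41.04²) = 50.0 m/s; angle = arctan(41.04/28.54) = 55.2° below horizontal.

50.0 m/s at 55.2° below the horizontal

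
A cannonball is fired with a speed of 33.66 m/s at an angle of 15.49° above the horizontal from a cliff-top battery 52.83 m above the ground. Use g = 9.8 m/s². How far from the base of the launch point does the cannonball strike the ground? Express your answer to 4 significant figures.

140.3 m

Components: v_x = 33.66 cos 15.49° = 32.437 m/s, v_y = 33.66 sin 15.49° = 8.9896 m/s.
Vertical: 0 = 52.83 + 8.9896 t − ½(9.8) t² ⇒ 4.900 t² − 8.9896 t − 52.83 = 0.
t = [8.9896 + √(80.813 + 1035.5)] / 9.800 = 4.3266 s.
Horizontal: R = v_x · t = 32.437 × 4.3266 = 140.3 m.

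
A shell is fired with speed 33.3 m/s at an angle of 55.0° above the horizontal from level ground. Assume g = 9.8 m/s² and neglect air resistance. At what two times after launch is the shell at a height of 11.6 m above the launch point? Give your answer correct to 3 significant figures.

0.464 s and 5.10 s

v_y0 = 33.3 sin 55.0° = 27.28 m/s.
Set y = v_y0 t − ½ g t² = 11.6: 4.900 t² − 27.28 t + 11.6 = 0.
t = [27.28 ± √(744.2 − 227.4)] / 9.8 = (27.28 ± 22.73) / 9.8, giving t = 0.464 s or t = 5.10 s.
So the shell is at 11.6 m at t = 0.464 s (rising) and t = 5.10 s (falling).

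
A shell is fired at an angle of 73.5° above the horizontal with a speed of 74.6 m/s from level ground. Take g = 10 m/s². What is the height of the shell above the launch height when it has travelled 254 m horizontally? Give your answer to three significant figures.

v_x = 74.6 cos 73.5° = 21.19 m/s, v_y0 = 74.6 sin 73.5° = 71.53 m/s.
Time to reach x = 254 m: t = x / v_x = 254 / 21.19 = 11.99 s.
y = v_y0 t − ½ g t² = 71.53×11.99 − 5.000×11.99² = 139 m.

139 m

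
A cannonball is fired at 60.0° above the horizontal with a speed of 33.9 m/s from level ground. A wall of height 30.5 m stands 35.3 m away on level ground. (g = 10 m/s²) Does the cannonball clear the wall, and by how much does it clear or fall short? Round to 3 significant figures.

Yes — it clears the wall by 8.96 m.

v_x = 33.9 cos 60.0° = 16.95 m/s; v_y0 = 33.9 sin 60.0° = 29.36 m/s.
Time to reach the wall: t = 35.3 / 16.95 = 2.083 s.
Height at that point: y = 29.36×2.083 − 5.000×2.083² = 39.46 m.
That is 39.46 − 30.5 = 8.96 m above the top of the wall, so the cannonball clears it.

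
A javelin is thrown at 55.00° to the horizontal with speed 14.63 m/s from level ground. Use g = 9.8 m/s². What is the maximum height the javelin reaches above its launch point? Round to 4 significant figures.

7.328 m

Vertical component of launch velocity: v_y = 14.63 sin 55.00° = 11.984 m/s.
At the highest point the vertical velocity is zero, so v_y² = 2 g h_max.
h_max = (11.984)² / (2 × 9.8) = 143.62 / 19.60 = 7.328 m.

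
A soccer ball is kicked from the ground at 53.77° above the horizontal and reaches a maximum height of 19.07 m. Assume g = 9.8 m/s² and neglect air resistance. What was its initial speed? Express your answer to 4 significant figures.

23.97 m/s

At maximum height v_y = 0, so (v₀ sin θ)² = 2 g H.
v₀ sin 53.77° = √(2 × 9.8 × 19.07) = 19.333 m/s.
v₀ = 19.333 / sin 53.77° = 19.333 / 0.8067 = 23.97 m/s.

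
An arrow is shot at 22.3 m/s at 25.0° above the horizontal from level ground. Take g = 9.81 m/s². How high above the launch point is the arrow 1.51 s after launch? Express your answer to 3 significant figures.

v_y0 = 22.3 sin 25.0° = 9.424 m/s.
y(t) = v_y0 t − ½ g t² = 9.424×1.51 − 4.905×1.51² = 3.05 m.

3.05 m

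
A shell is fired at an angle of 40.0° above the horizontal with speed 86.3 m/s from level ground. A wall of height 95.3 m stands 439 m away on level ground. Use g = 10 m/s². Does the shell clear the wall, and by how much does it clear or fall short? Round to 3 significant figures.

v_x = 86.3 cos 40.0° = 66.11 m/s; v_y0 = 86.3 sin 40.0° = 55.47 m/s.
Time to reach the wall: t = 439 / 66.11 = 6.640 s.
Height at that point: y = 55.47×6.640 − 5.000×6.640² = 147.9 m.
That is 147.9 − 95.3 = 52.6 m above the top of the wall, so the shell clears it.

Yes — it clears the wall by 52.6 m.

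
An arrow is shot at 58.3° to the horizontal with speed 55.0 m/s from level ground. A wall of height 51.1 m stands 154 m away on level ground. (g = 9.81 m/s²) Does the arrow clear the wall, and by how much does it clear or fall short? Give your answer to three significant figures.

Yes — it clears the wall by 59.0 m.

v_x = 55.0 cos 58.3° = 28.90 m/s; v_y0 = 55.0 sin 58.3° = 46.79 m/s.
Time to reach the wall: t = 154 / 28.90 = 5.329 s.
Height at that point: y = 46.79×5.329 − 4.905×5.329² = 110.1 m.
That is 110.1 − 51.1 = 59.0 m above the top of the wall, so the arrow clears it.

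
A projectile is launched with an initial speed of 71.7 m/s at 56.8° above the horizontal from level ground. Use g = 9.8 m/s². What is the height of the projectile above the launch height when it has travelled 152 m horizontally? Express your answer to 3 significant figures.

v_x = 71.7 cos 56.8° = 39.26 m/s, v_y0 = 71.7 sin 56.8° = 60.00 m/s.
Time to reach x = 152 m: t = x / v_x = 152 / 39.26 = 3.872 s.
y = v_y0 t − ½ g t² = 60.00×3.872 − 4.900×3.872² = 159 m.

159 m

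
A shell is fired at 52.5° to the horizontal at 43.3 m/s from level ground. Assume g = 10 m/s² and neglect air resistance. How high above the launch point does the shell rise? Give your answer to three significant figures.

Vertical component of launch velocity: v_y = 43.3 sin 52.5° = 34.35 m/s.
At the highest point the vertical velocity is zero, so v_y² = 2 g h_max.
h_max = (34.35)² / (2 × 10) = 1180 / 20.00 = 59.0 m.

59.0 m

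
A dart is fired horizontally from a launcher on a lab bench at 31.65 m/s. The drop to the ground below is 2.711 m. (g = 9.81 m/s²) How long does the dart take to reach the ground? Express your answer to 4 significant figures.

0.7434 s

The horizontal speed doesn't affect the fall. With v_y0 = 0, h = ½ g t².
t = √(2 × 2.711 / 9.81) = √0.55270 = 0.7434 s.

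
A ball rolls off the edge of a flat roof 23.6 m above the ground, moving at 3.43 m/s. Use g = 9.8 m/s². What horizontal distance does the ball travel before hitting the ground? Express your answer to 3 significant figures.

7.53 m

Initial vertical velocity is zero, so the fall time comes from h = ½ g t²: t = √(2 × 23.6 / 9.8) = 2.195 s.
Horizontal motion is uniform at 3.43 m/s, so x = 3.43 × 2.195 = 7.53 m.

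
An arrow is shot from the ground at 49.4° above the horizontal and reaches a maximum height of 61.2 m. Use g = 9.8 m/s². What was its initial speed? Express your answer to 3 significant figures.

45.6 m/s

At maximum height v_y = 0, so (v₀ sin θ)² = 2 g H.
v₀ sin 49.4° = √(2 × 9.8 × 61.2) = 34.63 m/s.
v₀ = 34.63 / sin 49.4° = 34.63 / 0.7593 = 45.6 m/s.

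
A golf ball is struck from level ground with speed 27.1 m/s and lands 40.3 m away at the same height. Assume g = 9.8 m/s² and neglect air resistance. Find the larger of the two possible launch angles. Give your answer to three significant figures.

Level-ground range: R = v₀² sin(2θ)/g ⇒ sin 2θ = R g / v₀² = 40.3×9.8/27.1² = 0.5378.
2θ = arcsin(0.5378) = 32.53° or 180° − 32.53° = 147.47°.
So θ = 16.3° or θ = 73.7°.

73.7°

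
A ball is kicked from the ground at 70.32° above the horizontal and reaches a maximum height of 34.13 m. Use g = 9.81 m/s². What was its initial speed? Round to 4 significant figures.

At maximum height v_y = 0, so (v₀ sin θ)² = 2 g H.
v₀ sin 70.32° = √(2 × 9.81 × 34.13) = 25.877 m/s.
v₀ = 25.877 / sin 70.32° = 25.877 / 0.9416 = 27.48 m/s.

27.48 m/s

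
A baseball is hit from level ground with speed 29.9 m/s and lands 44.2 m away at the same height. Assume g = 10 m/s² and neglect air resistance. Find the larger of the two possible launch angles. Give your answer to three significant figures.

Level-ground range: R = v₀² sin(2θ)/g ⇒ sin 2θ = R g / v₀² = 44.2×10/29.9² = 0.4944.
2θ = arcsin(0.4944) = 29.63° or 180° − 29.63° = 150.37°.
So θ = 14.8° or θ = 75.2°.

75.2°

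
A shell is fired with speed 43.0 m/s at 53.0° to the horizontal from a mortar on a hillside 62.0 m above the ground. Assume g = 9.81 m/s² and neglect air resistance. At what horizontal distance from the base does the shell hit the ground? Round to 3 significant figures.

Components: v_x = 43.0 cos 53.0° = 25.88 m/s, v_y = 43.0 sin 53.0° = 34.34 m/s.
Vertical: 0 = 62.0 + 34.34 t − ½(9.81) t² ⇒ 4.905 t² − 34.34 t − 62.0 = 0.
t = [34.34 + √(1179 + 1216)] / 9.810 = 8.489 s.
Horizontal: R = v_x · t = 25.88 × 8.489 = 220 m.

220 m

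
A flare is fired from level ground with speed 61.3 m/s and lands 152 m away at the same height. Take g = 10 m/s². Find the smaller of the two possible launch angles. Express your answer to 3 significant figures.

11.9°

Level-ground range: R = v₀² sin(2θ)/g ⇒ sin 2θ = R g / v₀² = 152×10/61.3² = 0.4045.
2θ = arcsin(0.4045) = 23.86° or 180° − 23.86° = 156.14°.
So θ = 11.9° or θ = 78.1°.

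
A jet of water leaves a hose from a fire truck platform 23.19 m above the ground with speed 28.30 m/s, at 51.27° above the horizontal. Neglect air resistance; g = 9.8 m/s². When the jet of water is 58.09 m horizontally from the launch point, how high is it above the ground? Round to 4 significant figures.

v_x = 28.30 cos 51.27° = 17.706 m/s, v_y0 = 28.30 sin 51.27° = 22.077 m/s.
Time to reach x = 58.09 m: t = x / v_x = 58.09 / 17.706 = 3.2808 s.
y = 23.19 + v_y0 t − ½ g t² = 23.19 + 22.077×3.2808 − 4.900×3.2808² = 42.88 m.

42.88 m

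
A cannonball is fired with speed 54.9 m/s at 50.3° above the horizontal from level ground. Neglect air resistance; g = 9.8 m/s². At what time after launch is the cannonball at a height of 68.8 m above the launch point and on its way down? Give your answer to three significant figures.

6.44 s

v_y0 = 54.9 sin 50.3° = 42.24 m/s.
Set y = v_y0 t − ½ g t² = 68.8: 4.900 t² − 42.24 t + 68.8 = 0.
t = [42.24 ± √(1784 − 1348)] / 9.8 = (42.24 ± 20.88) / 9.8, giving t = 2.18 s or t = 6.44 s.
On the way down corresponds to the larger root: t = 6.44 s.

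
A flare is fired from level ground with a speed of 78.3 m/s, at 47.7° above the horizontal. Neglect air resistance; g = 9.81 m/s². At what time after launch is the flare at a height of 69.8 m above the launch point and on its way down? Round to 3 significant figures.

v_y0 = 78.3 sin 47.7° = 57.91 m/s.
Set y = v_y0 t − ½ g t² = 69.8: 4.905 t² − 57.91 t + 69.8 = 0.
t = [57.91 ± √(3354 − 1369)] / 9.81 = (57.91 ± 44.55) / 9.81, giving t = 1.36 s or t = 10.4 s.
On the way down corresponds to the larger root: t = 10.4 s.

10.4 s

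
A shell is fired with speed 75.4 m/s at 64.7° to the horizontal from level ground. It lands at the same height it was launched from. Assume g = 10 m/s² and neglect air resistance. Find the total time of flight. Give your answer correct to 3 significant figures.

13.6 s

Vertical component: v_y = 75.4 sin 64.7° = 68.17 m/s.
For a projectile landing at launch height, time of flight is t = 2 v_y / g = 2 × 68.17 / 10 = 13.6 s.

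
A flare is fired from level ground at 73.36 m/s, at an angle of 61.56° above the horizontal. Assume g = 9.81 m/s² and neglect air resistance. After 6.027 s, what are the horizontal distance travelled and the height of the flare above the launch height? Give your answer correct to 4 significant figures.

x = 210.6 m, y = 210.6 m

v_x = 73.36 cos 61.56° = 34.937 m/s; v_y0 = 73.36 sin 61.56° = 64.507 m/s.
x = v_x t = 34.937 × 6.027 = 210.6 m.
y = v_y0 t − ½ g t² = 64.507×6.027 − 4.905×6.027² = 210.6 m.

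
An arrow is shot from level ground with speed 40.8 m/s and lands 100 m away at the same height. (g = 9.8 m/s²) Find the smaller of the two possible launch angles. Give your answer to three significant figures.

Level-ground range: R = v₀² sin(2θ)/g ⇒ sin 2θ = R g / v₀² = 100×9.8/40.8² = 0.5887.
2θ = arcsin(0.5887) = 36.06° or 180° − 36.06° = 143.94°.
So θ = 18.0° or θ = 72.0°.

18.0°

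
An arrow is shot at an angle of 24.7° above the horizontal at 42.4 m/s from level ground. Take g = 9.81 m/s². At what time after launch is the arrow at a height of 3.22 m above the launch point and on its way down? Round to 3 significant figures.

v_y0 = 42.4 sin 24.7° = 17.72 m/s.
Set y = v_y0 t − ½ g t² = 3.22: 4.905 t² − 17.72 t + 3.22 = 0.
t = [17.72 ± √(314.0 − 63.18)] / 9.81 = (17.72 ± 15.84) / 9.81, giving t = 0.192 s or t = 3.42 s.
On the way down corresponds to the larger root: t = 3.42 s.

3.42 s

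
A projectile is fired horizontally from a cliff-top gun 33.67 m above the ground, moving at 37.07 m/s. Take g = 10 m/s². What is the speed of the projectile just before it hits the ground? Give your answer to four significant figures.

Fall time: t = √(2 × 33.67 / 10) = 2.5950 s.
At impact: v_x = 37.07 m/s (unchanged), v_y = g t = 10 × 2.5950 = 25.950 m/s.
Speed = √(v_x² + v_y²) = √(1374.2 + 673.40) = 45.25 m/s.

45.25 m/s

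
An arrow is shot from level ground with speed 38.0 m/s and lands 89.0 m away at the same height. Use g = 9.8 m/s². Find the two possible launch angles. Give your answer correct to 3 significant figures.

18.6° and 71.4°

Level-ground range: R = v₀² sin(2θ)/g ⇒ sin 2θ = R g / v₀² = 89.0×9.8/38.0² = 0.6040.
2θ = arcsin(0.6040) = 37.16° or 180° − 37.16° = 142.84°.
So θ = 18.6° or θ = 71.4°.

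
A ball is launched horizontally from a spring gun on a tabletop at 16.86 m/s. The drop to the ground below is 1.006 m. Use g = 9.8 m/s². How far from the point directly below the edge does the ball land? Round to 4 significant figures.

7.639 m

Initial vertical velocity is zero, so the fall time comes from h = ½ g t²: t = √(2 × 1.006 / 9.8) = 0.45311 s.
Horizontal motion is uniform at 16.86 m/s, so x = 16.86 × 0.45311 = 7.639 m.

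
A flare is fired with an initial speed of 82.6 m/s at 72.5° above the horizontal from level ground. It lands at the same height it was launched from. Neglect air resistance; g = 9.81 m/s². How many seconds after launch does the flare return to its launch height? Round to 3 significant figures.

Vertical component: v_y = 82.6 sin 72.5° = 78.78 m/s.
For a projectile landing at launch height, time of flight is t = 2 v_y / g = 2 × 78.78 / 9.81 = 16.1 s.

16.1 s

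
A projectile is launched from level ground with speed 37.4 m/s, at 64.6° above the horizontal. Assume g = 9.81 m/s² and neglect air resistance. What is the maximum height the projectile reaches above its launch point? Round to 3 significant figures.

Vertical component of launch velocity: v_y = 37.4 sin 64.6° = 33.78 m/s.
At the highest point the vertical velocity is zero, so v_y² = 2 g h_max.
h_max = (33.78)² / (2 × 9.81) = 1141 / 19.62 = 58.2 m.

58.2 m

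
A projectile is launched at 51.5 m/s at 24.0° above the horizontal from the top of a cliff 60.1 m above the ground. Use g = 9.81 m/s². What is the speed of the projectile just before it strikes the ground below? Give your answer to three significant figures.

v_x = 51.5 cos 24.0° = 47.05 m/s is unchanged throughout.
For the vertical component, v_y² = v_y0² + 2 g h = (20.95)² + 2×9.81×60.1 = 1618, so |v_y| = 40.22 m/s.
Impact speed = √(v_x² + v_y²) = √(2214 + 1618) = 61.9 m/s.

61.9 m/s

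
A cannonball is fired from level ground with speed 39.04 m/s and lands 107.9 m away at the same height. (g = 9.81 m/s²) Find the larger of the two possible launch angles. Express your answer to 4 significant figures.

68.01°

Level-ground range: R = v₀² sin(2θ)/g ⇒ sin 2θ = R g / v₀² = 107.9×9.81/39.04² = 0.6945.
2θ = arcsin(0.6945) = 43.987° or 180° − 43.987° = 136.013°.
So θ = 21.99° or θ = 68.01°.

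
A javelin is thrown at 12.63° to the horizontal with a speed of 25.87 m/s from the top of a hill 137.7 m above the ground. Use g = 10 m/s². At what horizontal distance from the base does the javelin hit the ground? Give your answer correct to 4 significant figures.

147.5 m

Components: v_x = 25.87 cos 12.63° = 25.244 m/s, v_y = 25.87 sin 12.63° = 5.6566 m/s.
Vertical: 0 = 137.7 + 5.6566 t − ½(10) t² ⇒ 5.000 t² − 5.6566 t − 137.7 = 0.
t = [5.6566 + √(31.997 + 2754.0)] / 10.00 = 5.8439 s.
Horizontal: R = v_x · t = 25.244 × 5.8439 = 147.5 m.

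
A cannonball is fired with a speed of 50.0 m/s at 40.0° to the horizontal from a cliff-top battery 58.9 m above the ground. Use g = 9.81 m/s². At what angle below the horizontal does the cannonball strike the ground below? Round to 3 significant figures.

v_x = 50.0 cos 40.0° = 38.30 m/s.
At impact |v_y| = √(v_y0² + 2 g h) = √(32.14² + 2×9.81×58.9) = 46.78 m/s.
Angle below horizontal = arctan(|v_y| / v_x) = arctan(46.78 / 38.30) = 50.7°.

50.7°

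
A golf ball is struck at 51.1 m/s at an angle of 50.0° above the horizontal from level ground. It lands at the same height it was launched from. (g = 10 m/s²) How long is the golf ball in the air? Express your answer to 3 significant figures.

7.83 s

Vertical component: v_y = 51.1 sin 50.0° = 39.14 m/s.
For a projectile landing at launch height, time of flight is t = 2 v_y / g = 2 × 39.14 / 10 = 7.83 s.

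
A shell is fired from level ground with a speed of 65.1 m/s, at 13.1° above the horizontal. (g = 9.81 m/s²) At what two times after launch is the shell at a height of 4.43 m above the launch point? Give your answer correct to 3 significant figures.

0.338 s and 2.67 s

v_y0 = 65.1 sin 13.1° = 14.76 m/s.
Set y = v_y0 t − ½ g t² = 4.43: 4.905 t² − 14.76 t + 4.43 = 0.
t = [14.76 ± √(217.9 − 86.92)] / 9.81 = (14.76 ± 11.44) / 9.81, giving t = 0.338 s or t = 2.67 s.
So the shell is at 4.43 m at t = 0.338 s (rising) and t = 2.67 s (falling).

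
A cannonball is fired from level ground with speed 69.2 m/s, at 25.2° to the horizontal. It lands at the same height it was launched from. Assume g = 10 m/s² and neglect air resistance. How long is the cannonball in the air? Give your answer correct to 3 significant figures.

Vertical component: v_y = 69.2 sin 25.2° = 29.46 m/s.
For a projectile landing at launch height, time of flight is t = 2 v_y / g = 2 × 29.46 / 10 = 5.89 s.

5.89 s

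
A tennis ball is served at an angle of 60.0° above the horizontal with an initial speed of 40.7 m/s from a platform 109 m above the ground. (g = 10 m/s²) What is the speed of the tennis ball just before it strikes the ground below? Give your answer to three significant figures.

61.9 m/s

v_x = 40.7 cos 60.0° = 20.35 m/s is unchanged throughout.
For the vertical component, v_y² = v_y0² + 2 g h = (35.25)² + 2×10×109 = 3423, so |v_y| = 58.51 m/s.
Impact speed = √(v_x² + v_y²) = √(414.1 + 3423) = 61.9 m/s.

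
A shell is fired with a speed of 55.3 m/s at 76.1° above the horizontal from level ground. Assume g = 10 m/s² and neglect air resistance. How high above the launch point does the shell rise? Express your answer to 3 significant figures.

144 m

Vertical component of launch velocity: v_y = 55.3 sin 76.1° = 53.68 m/s.
At the highest point the vertical velocity is zero, so v_y² = 2 g h_max.
h_max = (53.68)² / (2 × 10) = 2882 / 20.00 = 144 m.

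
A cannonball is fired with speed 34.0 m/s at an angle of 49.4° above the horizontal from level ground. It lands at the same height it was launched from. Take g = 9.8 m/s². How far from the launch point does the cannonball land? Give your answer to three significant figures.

117 m

For level ground, R = v₀² sin(2θ) / g.
sin(2 × 49.4°) = sin 98.80° = 0.9882.
R = (34.0)² × 0.9882 / 9.8 = 117 m.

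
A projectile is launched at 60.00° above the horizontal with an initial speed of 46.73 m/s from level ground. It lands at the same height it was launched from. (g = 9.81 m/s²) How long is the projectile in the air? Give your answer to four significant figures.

Vertical component: v_y = 46.73 sin 60.00° = 40.469 m/s.
For a projectile landing at launch height, time of flight is t = 2 v_y / g = 2 × 40.469 / 9.81 = 8.251 s.

8.251 s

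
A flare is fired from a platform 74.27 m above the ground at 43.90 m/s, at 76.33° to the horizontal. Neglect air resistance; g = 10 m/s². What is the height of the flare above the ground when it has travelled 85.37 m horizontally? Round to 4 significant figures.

86.73 m

v_x = 43.90 cos 76.33° = 10.375 m/s, v_y0 = 43.90 sin 76.33° = 42.656 m/s.
Time to reach x = 85.37 m: t = x / v_x = 85.37 / 10.375 = 8.2284 s.
y = 74.27 + v_y0 t − ½ g t² = 74.27 + 42.656×8.2284 − 5.000×8.2284² = 86.73 m.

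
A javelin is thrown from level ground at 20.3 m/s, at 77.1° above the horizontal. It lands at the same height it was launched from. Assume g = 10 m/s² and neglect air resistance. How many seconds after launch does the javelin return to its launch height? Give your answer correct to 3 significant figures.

Vertical component: v_y = 20.3 sin 77.1° = 19.79 m/s.
For a projectile landing at launch height, time of flight is t = 2 v_y / g = 2 × 19.79 / 10 = 3.96 s.

3.96 s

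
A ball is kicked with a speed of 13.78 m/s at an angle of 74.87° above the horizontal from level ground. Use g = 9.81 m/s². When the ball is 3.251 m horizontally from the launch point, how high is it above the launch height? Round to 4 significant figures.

v_x = 13.78 cos 74.87° = 3.5967 m/s, v_y0 = 13.78 sin 74.87° = 13.302 m/s.
Time to reach x = 3.251 m: t = x / v_x = 3.251 / 3.5967 = 0.90388 s.
y = v_y0 t − ½ g t² = 13.302×0.90388 − 4.905×0.90388² = 8.016 m.

8.016 m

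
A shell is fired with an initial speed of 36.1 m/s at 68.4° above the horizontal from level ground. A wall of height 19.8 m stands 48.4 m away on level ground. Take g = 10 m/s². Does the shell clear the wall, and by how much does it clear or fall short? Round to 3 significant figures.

v_x = 36.1 cos 68.4° = 13.29 m/s; v_y0 = 36.1 sin 68.4° = 33.56 m/s.
Time to reach the wall: t = 48.4 / 13.29 = 3.642 s.
Height at that point: y = 33.56×3.642 − 5.000×3.642² = 55.90 m.
That is 55.90 − 19.8 = 36.1 m above the top of the wall, so the shell clears it.

Yes — it clears the wall by 36.1 m.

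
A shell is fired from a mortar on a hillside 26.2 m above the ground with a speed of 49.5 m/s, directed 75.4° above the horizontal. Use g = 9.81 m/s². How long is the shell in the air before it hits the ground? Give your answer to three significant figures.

10.3 s

Vertical component: v_y = 49.5 sin 75.4° = 47.90 m/s.
Taking up as positive with launch at y = 26.2 m, landing at y = 0: 0 = 26.2 + 47.90 t − ½(9.81) t².
Solving 4.905 t² − 47.90 t − 26.2 = 0 gives t = [47.90 + √(47.90² + 4·4.905·26.2)] / 9.810 = 10.3 s.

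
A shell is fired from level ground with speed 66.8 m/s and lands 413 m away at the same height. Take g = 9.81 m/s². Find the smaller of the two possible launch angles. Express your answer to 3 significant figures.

Level-ground range: R = v₀² sin(2θ)/g ⇒ sin 2θ = R g / v₀² = 413×9.81/66.8² = 0.9080.
2θ = arcsin(0.9080) = 65.23° or 180° − 65.23° = 114.77°.
So θ = 32.6° or θ = 57.4°.

32.6°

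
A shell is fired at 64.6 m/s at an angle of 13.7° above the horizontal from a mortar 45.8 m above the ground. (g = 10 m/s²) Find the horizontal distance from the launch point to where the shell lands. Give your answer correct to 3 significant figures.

Components: v_x = 64.6 cos 13.7° = 62.76 m/s, v_y = 64.6 sin 13.7° = 15.30 m/s.
Vertical: 0 = 45.8 + 15.30 t − ½(10) t² ⇒ 5.000 t² − 15.30 t − 45.8 = 0.
t = [15.30 + √(234.1 + 916.0)] / 10.00 = 4.921 s.
Horizontal: R = v_x · t = 62.76 × 4.921 = 309 m.

309 m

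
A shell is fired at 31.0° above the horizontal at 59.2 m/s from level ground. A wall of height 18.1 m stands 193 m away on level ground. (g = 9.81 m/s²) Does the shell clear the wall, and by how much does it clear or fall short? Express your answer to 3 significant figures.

Yes — it clears the wall by 26.9 m.

v_x = 59.2 cos 31.0° = 50.74 m/s; v_y0 = 59.2 sin 31.0° = 30.49 m/s.
Time to reach the wall: t = 193 / 50.74 = 3.804 s.
Height at that point: y = 30.49×3.804 − 4.905×3.804² = 45.01 m.
That is 45.01 − 18.1 = 26.9 m above the top of the wall, so the shell clears it.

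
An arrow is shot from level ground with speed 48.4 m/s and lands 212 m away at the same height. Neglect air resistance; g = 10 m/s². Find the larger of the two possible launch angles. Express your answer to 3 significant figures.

Level-ground range: R = v₀² sin(2θ)/g ⇒ sin 2θ = R g / v₀² = 212×10/48.4² = 0.9050.
2θ = arcsin(0.9050) = 64.82° or 180° − 64.82° = 115.18°.
So θ = 32.4° or θ = 57.6°.

57.6°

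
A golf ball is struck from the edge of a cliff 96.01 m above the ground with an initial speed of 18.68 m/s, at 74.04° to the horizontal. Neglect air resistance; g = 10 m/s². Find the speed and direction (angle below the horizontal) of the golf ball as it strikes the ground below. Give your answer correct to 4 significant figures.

v_x = 18.68 cos 74.04° = 5.1364 m/s (constant).
|v_y| at impact = √((17.960)² + 2×10×96.01) = 47.358 m/s.
Speed = √(5.1364² + 47.358²) = 47.64 m/s; angle = arctan(47.358/5.1364) = 83.81° below horizontal.

47.64 m/s at 83.81° below the horizontal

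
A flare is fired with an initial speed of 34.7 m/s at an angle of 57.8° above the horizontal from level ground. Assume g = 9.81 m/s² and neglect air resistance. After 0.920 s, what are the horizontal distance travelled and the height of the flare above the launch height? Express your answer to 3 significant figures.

x = 17.0 m, y = 22.9 m

v_x = 34.7 cos 57.8° = 18.49 m/s; v_y0 = 34.7 sin 57.8° = 29.36 m/s.
x = v_x t = 18.49 × 0.920 = 17.0 m.
y = v_y0 t − ½ g t² = 29.36×0.920 − 4.905×0.920² = 22.9 m.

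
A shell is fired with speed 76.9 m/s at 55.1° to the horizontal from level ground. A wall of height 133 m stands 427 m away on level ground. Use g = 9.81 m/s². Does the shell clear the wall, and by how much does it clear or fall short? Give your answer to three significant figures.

v_x = 76.9 cos 55.1° = 44.00 m/s; v_y0 = 76.9 sin 55.1° = 63.07 m/s.
Time to reach the wall: t = 427 / 44.00 = 9.705 s.
Height at that point: y = 63.07×9.705 − 4.905×9.705² = 150.1 m.
That is 150.1 − 133 = 17.1 m above the top of the wall, so the shell clears it.

Yes — it clears the wall by 17.1 m.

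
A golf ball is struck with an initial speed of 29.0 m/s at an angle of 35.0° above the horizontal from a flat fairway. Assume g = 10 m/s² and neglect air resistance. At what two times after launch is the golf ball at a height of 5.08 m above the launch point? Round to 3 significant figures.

v_y0 = 29.0 sin 35.0° = 16.63 m/s.
Set y = v_y0 t − ½ g t² = 5.08: 5.000 t² − 16.63 t + 5.08 = 0.
t = [16.63 ± √(276.6 − 101.6)] / 10 = (16.63 ± 13.23) / 10, giving t = 0.340 s or t = 2.99 s.
So the golf ball is at 5.08 m at t = 0.340 s (rising) and t = 2.99 s (falling).

0.340 s and 2.99 s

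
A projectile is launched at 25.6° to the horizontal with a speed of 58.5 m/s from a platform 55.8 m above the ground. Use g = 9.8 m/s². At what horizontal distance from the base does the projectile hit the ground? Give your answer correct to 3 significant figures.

360 m

Components: v_x = 58.5 cos 25.6° = 52.76 m/s, v_y = 58.5 sin 25.6° = 25.28 m/s.
Vertical: 0 = 55.8 + 25.28 t − ½(9.8) t² ⇒ 4.900 t² − 25.28 t − 55.8 = 0.
t = [25.28 + √(639.1 + 1094)] / 9.800 = 6.828 s.
Horizontal: R = v_x · t = 52.76 × 6.828 = 360 m.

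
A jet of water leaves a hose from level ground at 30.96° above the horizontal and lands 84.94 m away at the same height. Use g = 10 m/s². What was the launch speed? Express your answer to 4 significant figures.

31.03 m/s

On level ground, R = v₀² sin(2θ) / g, so v₀ = √(R g / sin 2θ).
sin(2 × 30.96°) = 0.8823.
v₀ = √(84.94 × 10 / 0.8823) = √962.71 = 31.03 m/s.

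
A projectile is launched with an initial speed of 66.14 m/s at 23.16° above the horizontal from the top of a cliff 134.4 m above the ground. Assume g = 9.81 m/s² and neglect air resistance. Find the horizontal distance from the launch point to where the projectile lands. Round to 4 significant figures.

Components: v_x = 66.14 cos 23.16° = 60.810 m/s, v_y = 66.14 sin 23.16° = 26.013 m/s.
Vertical: 0 = 134.4 + 26.013 t − ½(9.81) t² ⇒ 4.905 t² − 26.013 t − 134.4 = 0.
t = [26.013 + √(676.68 + 2636.9)] / 9.810 = 8.5195 s.
Horizontal: R = v_x · t = 60.810 × 8.5195 = 518.1 m.

518.1 m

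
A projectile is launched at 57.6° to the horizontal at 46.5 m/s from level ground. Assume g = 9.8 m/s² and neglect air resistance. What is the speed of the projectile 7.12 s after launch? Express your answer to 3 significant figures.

39.4 m/s

v_x = 46.5 cos 57.6° = 24.92 m/s (constant).
v_y(t) = 46.5 sin 57.6° − g t = 39.26 − 9.8 × 7.12 = -30.52 m/s.
Speed = √(v_x² + v_y²) = √(621.0 + 931.5) = 39.4 m/s.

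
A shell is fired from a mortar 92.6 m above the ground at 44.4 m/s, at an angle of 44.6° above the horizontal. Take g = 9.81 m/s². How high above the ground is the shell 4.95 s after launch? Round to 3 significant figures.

v_y0 = 44.4 sin 44.6° = 31.18 m/s.
y(t) = 92.6 + v_y0 t − ½ g t² = 92.6 + 31.18×4.95 − ½×9.81×4.95² = 127 m.

127 m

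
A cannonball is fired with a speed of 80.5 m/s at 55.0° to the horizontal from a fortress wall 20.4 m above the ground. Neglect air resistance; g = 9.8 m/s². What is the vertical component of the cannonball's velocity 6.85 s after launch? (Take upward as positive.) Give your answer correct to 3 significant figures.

Initial vertical component: v_y0 = 80.5 sin 55.0° = 65.94 m/s.
v_y(t) = v_y0 − g t = 65.94 − 9.8 × 6.85 = -1.19 m/s.

-1.19 m/s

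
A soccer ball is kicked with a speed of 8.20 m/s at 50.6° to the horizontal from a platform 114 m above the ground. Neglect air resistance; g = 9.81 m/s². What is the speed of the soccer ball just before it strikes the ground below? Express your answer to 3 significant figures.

48.0 m/s

v_x = 8.20 cos 50.6° = 5.205 m/s is unchanged throughout.
For the vertical component, v_y² = v_y0² + 2 g h = (6.336)² + 2×9.81×114 = 2277, so |v_y| = 47.72 m/s.
Impact speed = √(v_x² + v_y²) = √(27.09 + 2277) = 48.0 m/s.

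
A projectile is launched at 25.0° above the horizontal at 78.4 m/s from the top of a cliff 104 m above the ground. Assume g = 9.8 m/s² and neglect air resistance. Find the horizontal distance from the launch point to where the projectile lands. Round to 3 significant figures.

646 m

Components: v_x = 78.4 cos 25.0° = 71.05 m/s, v_y = 78.4 sin 25.0° = 33.13 m/s.
Vertical: 0 = 104 + 33.13 t − ½(9.8) t² ⇒ 4.900 t² − 33.13 t − 104 = 0.
t = [33.13 + √(1098 + 2038)] / 9.800 = 9.095 s.
Horizontal: R = v_x · t = 71.05 × 9.095 = 646 m.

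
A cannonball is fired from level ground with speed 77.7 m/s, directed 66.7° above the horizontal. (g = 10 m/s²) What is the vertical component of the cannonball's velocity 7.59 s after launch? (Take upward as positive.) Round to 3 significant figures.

Initial vertical component: v_y0 = 77.7 sin 66.7° = 71.36 m/s.
v_y(t) = v_y0 − g t = 71.36 − 10 × 7.59 = -4.54 m/s.

-4.54 m/s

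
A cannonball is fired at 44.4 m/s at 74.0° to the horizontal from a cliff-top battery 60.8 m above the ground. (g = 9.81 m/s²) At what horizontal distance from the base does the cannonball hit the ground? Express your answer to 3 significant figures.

Components: v_x = 44.4 cos 74.0° = 12.24 m/s, v_y = 44.4 sin 74.0° = 42.68 m/s.
Vertical: 0 = 60.8 + 42.68 t − ½(9.81) t² ⇒ 4.905 t² − 42.68 t − 60.8 = 0.
t = [42.68 + √(1822 + 1193)] / 9.810 = 9.948 s.
Horizontal: R = v_x · t = 12.24 × 9.948 = 122 m.

122 m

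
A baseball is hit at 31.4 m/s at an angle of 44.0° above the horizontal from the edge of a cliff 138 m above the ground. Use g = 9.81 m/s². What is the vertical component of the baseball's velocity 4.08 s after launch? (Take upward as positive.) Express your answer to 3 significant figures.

-18.2 m/s

Initial vertical component: v_y0 = 31.4 sin 44.0° = 21.81 m/s.
v_y(t) = v_y0 − g t = 21.81 − 9.81 × 4.08 = -18.2 m/s.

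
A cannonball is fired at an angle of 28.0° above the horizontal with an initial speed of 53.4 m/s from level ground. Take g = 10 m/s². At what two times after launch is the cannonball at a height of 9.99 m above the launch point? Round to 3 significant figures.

0.436 s and 4.58 s

v_y0 = 53.4 sin 28.0° = 25.07 m/s.
Set y = v_y0 t − ½ g t² = 9.99: 5.000 t² − 25.07 t + 9.99 = 0.
t = [25.07 ± √(628.5 − 199.8)] / 10 = (25.07 ± 20.71) / 10, giving t = 0.436 s or t = 4.58 s.
So the cannonball is at 9.99 m at t = 0.436 s (rising) and t = 4.58 s (falling).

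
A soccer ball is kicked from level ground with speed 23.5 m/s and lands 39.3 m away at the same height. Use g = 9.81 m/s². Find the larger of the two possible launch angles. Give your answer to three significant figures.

67.9°

Level-ground range: R = v₀² sin(2θ)/g ⇒ sin 2θ = R g / v₀² = 39.3×9.81/23.5² = 0.6981.
2θ = arcsin(0.6981) = 44.27° or 180° − 44.27° = 135.73°.
So θ = 22.1° or θ = 67.9°.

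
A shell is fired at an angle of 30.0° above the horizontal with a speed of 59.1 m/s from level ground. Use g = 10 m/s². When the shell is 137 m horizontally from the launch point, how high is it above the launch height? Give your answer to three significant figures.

43.3 m

v_x = 59.1 cos 30.0° = 51.18 m/s, v_y0 = 59.1 sin 30.0° = 29.55 m/s.
Time to reach x = 137 m: t = x / v_x = 137 / 51.18 = 2.677 s.
y = v_y0 t − ½ g t² = 29.55×2.677 − 5.000×2.677² = 43.3 m.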